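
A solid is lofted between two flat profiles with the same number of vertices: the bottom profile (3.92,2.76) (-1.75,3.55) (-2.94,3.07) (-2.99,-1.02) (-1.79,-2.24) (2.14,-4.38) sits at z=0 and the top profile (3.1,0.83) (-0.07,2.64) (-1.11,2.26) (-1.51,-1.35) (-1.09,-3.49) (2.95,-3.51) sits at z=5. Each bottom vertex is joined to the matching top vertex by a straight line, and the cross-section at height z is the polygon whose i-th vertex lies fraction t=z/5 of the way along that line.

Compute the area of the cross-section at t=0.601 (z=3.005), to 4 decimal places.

Cross-section at t=0.601: each vertex is (1-t)·p0[i] + t·p1[i].
  v1: (1-0.601)·(3.92,2.76) + 0.601·(3.1,0.83) = (3.4272,1.6001)
  v2: (1-0.601)·(-1.75,3.55) + 0.601·(-0.07,2.64) = (-0.7403,3.0031)
  v3: (1-0.601)·(-2.94,3.07) + 0.601·(-1.11,2.26) = (-1.8402,2.5832)
  v4: (1-0.601)·(-2.99,-1.02) + 0.601·(-1.51,-1.35) = (-2.1005,-1.2183)
  v5: (1-0.601)·(-1.79,-2.24) + 0.601·(-1.09,-3.49) = (-1.3693,-2.9912)
  v6: (1-0.601)·(2.14,-4.38) + 0.601·(2.95,-3.51) = (2.6268,-3.8571)
Shoelace sum Σ(x_i·y_{i+1} − x_{i+1}·y_i):
  i=1: 3.4272·3.0031 − -0.7403·1.6001 = +11.4767 (running +11.4767)
  i=2: -0.7403·2.5832 − -1.8402·3.0031 = +3.6138 (running +15.0905)
  i=3: -1.8402·-1.2183 − -2.1005·2.5832 = +7.6680 (running +22.7585)
  i=4: -2.1005·-2.9912 − -1.3693·-1.2183 = +4.6149 (running +27.3734)
  i=5: -1.3693·-3.8571 − 2.6268·-2.9912 = +13.1390 (running +40.5124)
  i=6: 2.6268·1.6001 − 3.4272·-3.8571 = +17.4222 (running +57.9346)
Area = |Σ|/2 = |57.9346|/2 = 28.9673

Area at t=0.601: 28.9673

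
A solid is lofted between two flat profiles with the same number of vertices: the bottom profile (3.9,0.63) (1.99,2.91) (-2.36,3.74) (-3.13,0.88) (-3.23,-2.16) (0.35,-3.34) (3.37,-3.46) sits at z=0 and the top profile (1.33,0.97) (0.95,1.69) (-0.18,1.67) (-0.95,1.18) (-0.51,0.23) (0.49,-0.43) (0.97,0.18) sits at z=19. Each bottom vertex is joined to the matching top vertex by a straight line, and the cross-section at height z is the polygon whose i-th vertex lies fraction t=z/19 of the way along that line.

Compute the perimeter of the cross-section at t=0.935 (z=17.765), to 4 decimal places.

Cross-section at t=0.935: each vertex is (1-t)·p0[i] + t·p1[i].
  v1: (1-0.935)·(3.9,0.63) + 0.935·(1.33,0.97) = (1.4970,0.9479)
  v2: (1-0.935)·(1.99,2.91) + 0.935·(0.95,1.69) = (1.0176,1.7693)
  v3: (1-0.935)·(-2.36,3.74) + 0.935·(-0.18,1.67) = (-0.3217,1.8045)
  v4: (1-0.935)·(-3.13,0.88) + 0.935·(-0.95,1.18) = (-1.0917,1.1605)
  v5: (1-0.935)·(-3.23,-2.16) + 0.935·(-0.51,0.23) = (-0.6868,0.0747)
  v6: (1-0.935)·(0.35,-3.34) + 0.935·(0.49,-0.43) = (0.4809,-0.6191)
  v7: (1-0.935)·(3.37,-3.46) + 0.935·(0.97,0.18) = (1.1260,-0.0566)
Perimeter = Σ |v_{i+1} − v_i|:
  edge 1→2: √(-0.4795² + 0.8214²) = 0.9511 (running 0.9511)
  edge 2→3: √(-1.3393² + 0.0353²) = 1.3398 (running 2.2909)
  edge 3→4: √(-0.7700² + -0.6441²) = 1.0038 (running 3.2947)
  edge 4→5: √(0.4049² + -1.0858²) = 1.1589 (running 4.4536)
  edge 5→6: √(1.1677² + -0.6938²) = 1.3583 (running 5.8118)
  edge 6→7: √(0.6451² + 0.5626²) = 0.8559 (running 6.6678)
  edge 7→1: √(0.3711² + 1.0045²) = 1.0708 (running 7.7386)
Perimeter = 7.7386

Perimeter at t=0.935: 7.7386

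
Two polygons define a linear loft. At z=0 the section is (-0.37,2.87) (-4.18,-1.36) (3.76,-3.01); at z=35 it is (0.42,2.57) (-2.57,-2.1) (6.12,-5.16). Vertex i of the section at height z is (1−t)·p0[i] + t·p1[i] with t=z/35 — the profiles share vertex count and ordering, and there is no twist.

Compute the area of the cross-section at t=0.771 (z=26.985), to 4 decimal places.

Area at t=0.771: 23.8099

Cross-section at t=0.771: each vertex is (1-t)·p0[i] + t·p1[i].
  v1: (1-0.771)·(-0.37,2.87) + 0.771·(0.42,2.57) = (0.2391,2.6387)
  v2: (1-0.771)·(-4.18,-1.36) + 0.771·(-2.57,-2.1) = (-2.9387,-1.9305)
  v3: (1-0.771)·(3.76,-3.01) + 0.771·(6.12,-5.16) = (5.5796,-4.6677)
Shoelace sum Σ(x_i·y_{i+1} − x_{i+1}·y_i):
  i=1: 0.2391·-1.9305 − -2.9387·2.6387 = +7.2927 (running +7.2927)
  i=2: -2.9387·-4.6677 − 5.5796·-1.9305 = +24.4883 (running +31.7811)
  i=3: 5.5796·2.6387 − 0.2391·-4.6677 = +15.8388 (running +47.6199)
Area = |Σ|/2 = |47.6199|/2 = 23.8099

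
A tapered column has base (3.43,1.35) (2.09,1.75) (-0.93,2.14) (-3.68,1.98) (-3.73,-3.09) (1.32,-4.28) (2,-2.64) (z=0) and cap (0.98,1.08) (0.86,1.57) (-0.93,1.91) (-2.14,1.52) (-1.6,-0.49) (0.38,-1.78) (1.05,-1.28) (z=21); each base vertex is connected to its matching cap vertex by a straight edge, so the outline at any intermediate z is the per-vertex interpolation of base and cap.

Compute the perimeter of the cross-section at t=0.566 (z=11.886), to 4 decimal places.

Perimeter at t=0.566: 16.2561

Cross-section at t=0.566: each vertex is (1-t)·p0[i] + t·p1[i].
  v1: (1-0.566)·(3.43,1.35) + 0.566·(0.98,1.08) = (2.0433,1.1972)
  v2: (1-0.566)·(2.09,1.75) + 0.566·(0.86,1.57) = (1.3938,1.6481)
  v3: (1-0.566)·(-0.93,2.14) + 0.566·(-0.93,1.91) = (-0.9300,2.0098)
  v4: (1-0.566)·(-3.68,1.98) + 0.566·(-2.14,1.52) = (-2.8084,1.7196)
  v5: (1-0.566)·(-3.73,-3.09) + 0.566·(-1.6,-0.49) = (-2.5244,-1.6184)
  v6: (1-0.566)·(1.32,-4.28) + 0.566·(0.38,-1.78) = (0.7880,-2.8650)
  v7: (1-0.566)·(2,-2.64) + 0.566·(1.05,-1.28) = (1.4623,-1.8702)
Perimeter = Σ |v_{i+1} − v_i|:
  edge 1→2: √(-0.6495² + 0.4509²) = 0.7907 (running 0.7907)
  edge 2→3: √(-2.3238² + 0.3617²) = 2.3518 (running 3.1425)
  edge 3→4: √(-1.8784² + -0.2902²) = 1.9006 (running 5.0431)
  edge 4→5: √(0.2839² + -3.3380²) = 3.3501 (running 8.3932)
  edge 5→6: √(3.3124² + -1.2466²) = 3.5392 (running 11.9324)
  edge 6→7: √(0.6743² + 0.9948²) = 1.2018 (running 13.1342)
  edge 7→1: √(0.5810² + 3.0674²) = 3.1220 (running 16.2561)
Perimeter = 16.2561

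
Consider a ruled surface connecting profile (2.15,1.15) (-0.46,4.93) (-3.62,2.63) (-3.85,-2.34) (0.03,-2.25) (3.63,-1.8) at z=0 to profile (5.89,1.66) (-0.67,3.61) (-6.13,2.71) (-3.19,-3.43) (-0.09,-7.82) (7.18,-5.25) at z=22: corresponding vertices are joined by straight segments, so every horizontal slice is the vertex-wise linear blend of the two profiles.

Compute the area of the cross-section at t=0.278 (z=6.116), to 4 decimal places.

Area at t=0.278: 50.4588

Cross-section at t=0.278: each vertex is (1-t)·p0[i] + t·p1[i].
  v1: (1-0.278)·(2.15,1.15) + 0.278·(5.89,1.66) = (3.1897,1.2918)
  v2: (1-0.278)·(-0.46,4.93) + 0.278·(-0.67,3.61) = (-0.5184,4.5630)
  v3: (1-0.278)·(-3.62,2.63) + 0.278·(-6.13,2.71) = (-4.3178,2.6522)
  v4: (1-0.278)·(-3.85,-2.34) + 0.278·(-3.19,-3.43) = (-3.6665,-2.6430)
  v5: (1-0.278)·(0.03,-2.25) + 0.278·(-0.09,-7.82) = (-0.0034,-3.7985)
  v6: (1-0.278)·(3.63,-1.8) + 0.278·(7.18,-5.25) = (4.6169,-2.7591)
Shoelace sum Σ(x_i·y_{i+1} − x_{i+1}·y_i):
  i=1: 3.1897·4.5630 − -0.5184·1.2918 = +15.2245 (running +15.2245)
  i=2: -0.5184·2.6522 − -4.3178·4.5630 = +18.3273 (running +33.5518)
  i=3: -4.3178·-2.6430 − -3.6665·2.6522 = +21.1365 (running +54.6883)
  i=4: -3.6665·-3.7985 − -0.0034·-2.6430 = +13.9182 (running +68.6065)
  i=5: -0.0034·-2.7591 − 4.6169·-3.7985 = +17.5464 (running +86.1529)
  i=6: 4.6169·1.2918 − 3.1897·-2.7591 = +14.7648 (running +100.9177)
Area = |Σ|/2 = |100.9177|/2 = 50.4588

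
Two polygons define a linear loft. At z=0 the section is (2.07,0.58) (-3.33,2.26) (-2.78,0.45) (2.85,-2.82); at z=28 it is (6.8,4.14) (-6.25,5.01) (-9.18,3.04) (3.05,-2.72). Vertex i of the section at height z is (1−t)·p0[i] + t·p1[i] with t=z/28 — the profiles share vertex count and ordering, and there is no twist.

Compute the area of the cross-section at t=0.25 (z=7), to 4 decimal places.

Area at t=0.25: 23.2111

Cross-section at t=0.25: each vertex is (1-t)·p0[i] + t·p1[i].
  v1: (1-0.25)·(2.07,0.58) + 0.25·(6.8,4.14) = (3.2525,1.4700)
  v2: (1-0.25)·(-3.33,2.26) + 0.25·(-6.25,5.01) = (-4.0600,2.9475)
  v3: (1-0.25)·(-2.78,0.45) + 0.25·(-9.18,3.04) = (-4.3800,1.0975)
  v4: (1-0.25)·(2.85,-2.82) + 0.25·(3.05,-2.72) = (2.9000,-2.7950)
Shoelace sum Σ(x_i·y_{i+1} − x_{i+1}·y_i):
  i=1: 3.2525·2.9475 − -4.0600·1.4700 = +15.5549 (running +15.5549)
  i=2: -4.0600·1.0975 − -4.3800·2.9475 = +8.4542 (running +24.0091)
  i=3: -4.3800·-2.7950 − 2.9000·1.0975 = +9.0593 (running +33.0685)
  i=4: 2.9000·1.4700 − 3.2525·-2.7950 = +13.3537 (running +46.4222)
Area = |Σ|/2 = |46.4222|/2 = 23.2111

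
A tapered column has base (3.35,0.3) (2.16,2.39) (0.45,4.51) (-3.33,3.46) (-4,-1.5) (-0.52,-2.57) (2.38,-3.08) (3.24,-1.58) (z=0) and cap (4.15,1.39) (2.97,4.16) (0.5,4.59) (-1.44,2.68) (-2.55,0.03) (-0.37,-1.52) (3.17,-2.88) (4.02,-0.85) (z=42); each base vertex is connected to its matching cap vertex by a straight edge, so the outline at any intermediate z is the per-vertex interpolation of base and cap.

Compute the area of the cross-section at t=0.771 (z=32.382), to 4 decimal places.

Area at t=0.771: 34.7075

Cross-section at t=0.771: each vertex is (1-t)·p0[i] + t·p1[i].
  v1: (1-0.771)·(3.35,0.3) + 0.771·(4.15,1.39) = (3.9668,1.1404)
  v2: (1-0.771)·(2.16,2.39) + 0.771·(2.97,4.16) = (2.7845,3.7547)
  v3: (1-0.771)·(0.45,4.51) + 0.771·(0.5,4.59) = (0.4885,4.5717)
  v4: (1-0.771)·(-3.33,3.46) + 0.771·(-1.44,2.68) = (-1.8728,2.8586)
  v5: (1-0.771)·(-4,-1.5) + 0.771·(-2.55,0.03) = (-2.8820,-0.3204)
  v6: (1-0.771)·(-0.52,-2.57) + 0.771·(-0.37,-1.52) = (-0.4043,-1.7605)
  v7: (1-0.771)·(2.38,-3.08) + 0.771·(3.17,-2.88) = (2.9891,-2.9258)
  v8: (1-0.771)·(3.24,-1.58) + 0.771·(4.02,-0.85) = (3.8414,-1.0172)
Shoelace sum Σ(x_i·y_{i+1} − x_{i+1}·y_i):
  i=1: 3.9668·3.7547 − 2.7845·1.1404 = +11.7186 (running +11.7186)
  i=2: 2.7845·4.5717 − 0.4885·3.7547 = +10.8955 (running +22.6141)
  i=3: 0.4885·2.8586 − -1.8728·4.5717 = +9.9585 (running +32.5726)
  i=4: -1.8728·-0.3204 − -2.8820·2.8586 = +8.8387 (running +41.4113)
  i=5: -2.8820·-1.7605 − -0.4043·-0.3204 = +4.9442 (running +46.3555)
  i=6: -0.4043·-2.9258 − 2.9891·-1.7605 = +6.4452 (running +52.8006)
  i=7: 2.9891·-1.0172 − 3.8414·-2.9258 = +8.1987 (running +60.9993)
  i=8: 3.8414·1.1404 − 3.9668·-1.0172 = +8.4156 (running +69.4149)
Area = |Σ|/2 = |69.4149|/2 = 34.7075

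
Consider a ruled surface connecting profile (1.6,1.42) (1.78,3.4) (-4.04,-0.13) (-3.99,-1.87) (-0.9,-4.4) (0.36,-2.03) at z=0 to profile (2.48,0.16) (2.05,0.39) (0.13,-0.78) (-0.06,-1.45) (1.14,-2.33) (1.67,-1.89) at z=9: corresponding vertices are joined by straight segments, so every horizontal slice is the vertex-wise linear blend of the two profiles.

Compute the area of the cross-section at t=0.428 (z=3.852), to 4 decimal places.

Area at t=0.428: 12.7106

Cross-section at t=0.428: each vertex is (1-t)·p0[i] + t·p1[i].
  v1: (1-0.428)·(1.6,1.42) + 0.428·(2.48,0.16) = (1.9766,0.8807)
  v2: (1-0.428)·(1.78,3.4) + 0.428·(2.05,0.39) = (1.8956,2.1117)
  v3: (1-0.428)·(-4.04,-0.13) + 0.428·(0.13,-0.78) = (-2.2552,-0.4082)
  v4: (1-0.428)·(-3.99,-1.87) + 0.428·(-0.06,-1.45) = (-2.3080,-1.6902)
  v5: (1-0.428)·(-0.9,-4.4) + 0.428·(1.14,-2.33) = (-0.0269,-3.5140)
  v6: (1-0.428)·(0.36,-2.03) + 0.428·(1.67,-1.89) = (0.9207,-1.9701)
Shoelace sum Σ(x_i·y_{i+1} − x_{i+1}·y_i):
  i=1: 1.9766·2.1117 − 1.8956·0.8807 = +2.5047 (running +2.5047)
  i=2: 1.8956·-0.4082 − -2.2552·2.1117 = +3.9887 (running +6.4933)
  i=3: -2.2552·-1.6902 − -2.3080·-0.4082 = +2.8698 (running +9.3631)
  i=4: -2.3080·-3.5140 − -0.0269·-1.6902 = +8.0648 (running +17.4279)
  i=5: -0.0269·-1.9701 − 0.9207·-3.5140 = +3.2883 (running +20.7162)
  i=6: 0.9207·0.8807 − 1.9766·-1.9701 = +4.7050 (running +25.4212)
Area = |Σ|/2 = |25.4212|/2 = 12.7106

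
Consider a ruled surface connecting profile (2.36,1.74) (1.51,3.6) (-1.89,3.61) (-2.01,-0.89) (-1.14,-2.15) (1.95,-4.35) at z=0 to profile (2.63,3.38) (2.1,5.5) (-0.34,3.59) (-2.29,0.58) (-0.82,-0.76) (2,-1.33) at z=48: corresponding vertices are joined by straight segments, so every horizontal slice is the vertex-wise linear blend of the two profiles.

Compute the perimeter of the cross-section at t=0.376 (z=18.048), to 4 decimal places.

Perimeter at t=0.376: 19.9016

Cross-section at t=0.376: each vertex is (1-t)·p0[i] + t·p1[i].
  v1: (1-0.376)·(2.36,1.74) + 0.376·(2.63,3.38) = (2.4615,2.3566)
  v2: (1-0.376)·(1.51,3.6) + 0.376·(2.1,5.5) = (1.7318,4.3144)
  v3: (1-0.376)·(-1.89,3.61) + 0.376·(-0.34,3.59) = (-1.3072,3.6025)
  v4: (1-0.376)·(-2.01,-0.89) + 0.376·(-2.29,0.58) = (-2.1153,-0.3373)
  v5: (1-0.376)·(-1.14,-2.15) + 0.376·(-0.82,-0.76) = (-1.0197,-1.6274)
  v6: (1-0.376)·(1.95,-4.35) + 0.376·(2,-1.33) = (1.9688,-3.2145)
Perimeter = Σ |v_{i+1} − v_i|:
  edge 1→2: √(-0.7297² + 1.9578²) = 2.0893 (running 2.0893)
  edge 2→3: √(-3.0390² + -0.7119²) = 3.1213 (running 5.2106)
  edge 3→4: √(-0.8081² + -3.9398²) = 4.0218 (running 9.2324)
  edge 4→5: √(1.0956² + -1.2901²) = 1.6925 (running 10.9249)
  edge 5→6: √(2.9885² + -1.5871²) = 3.3838 (running 14.3087)
  edge 6→1: √(0.4927² + 5.5711²) = 5.5929 (running 19.9016)
Perimeter = 19.9016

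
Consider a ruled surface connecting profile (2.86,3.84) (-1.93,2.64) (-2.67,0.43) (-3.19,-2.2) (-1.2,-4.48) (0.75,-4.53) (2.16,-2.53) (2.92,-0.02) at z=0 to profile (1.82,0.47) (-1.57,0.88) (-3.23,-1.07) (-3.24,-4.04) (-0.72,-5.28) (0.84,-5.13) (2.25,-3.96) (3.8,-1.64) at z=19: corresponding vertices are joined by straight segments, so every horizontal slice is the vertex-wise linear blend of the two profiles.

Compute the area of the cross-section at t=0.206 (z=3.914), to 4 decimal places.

Area at t=0.206: 36.4602

Cross-section at t=0.206: each vertex is (1-t)·p0[i] + t·p1[i].
  v1: (1-0.206)·(2.86,3.84) + 0.206·(1.82,0.47) = (2.6458,3.1458)
  v2: (1-0.206)·(-1.93,2.64) + 0.206·(-1.57,0.88) = (-1.8558,2.2774)
  v3: (1-0.206)·(-2.67,0.43) + 0.206·(-3.23,-1.07) = (-2.7854,0.1210)
  v4: (1-0.206)·(-3.19,-2.2) + 0.206·(-3.24,-4.04) = (-3.2003,-2.5790)
  v5: (1-0.206)·(-1.2,-4.48) + 0.206·(-0.72,-5.28) = (-1.1011,-4.6448)
  v6: (1-0.206)·(0.75,-4.53) + 0.206·(0.84,-5.13) = (0.7685,-4.6536)
  v7: (1-0.206)·(2.16,-2.53) + 0.206·(2.25,-3.96) = (2.1785,-2.8246)
  v8: (1-0.206)·(2.92,-0.02) + 0.206·(3.8,-1.64) = (3.1013,-0.3537)
Shoelace sum Σ(x_i·y_{i+1} − x_{i+1}·y_i):
  i=1: 2.6458·2.2774 − -1.8558·3.1458 = +11.8636 (running +11.8636)
  i=2: -1.8558·0.1210 − -2.7854·2.2774 = +6.1189 (running +17.9826)
  i=3: -2.7854·-2.5790 − -3.2003·0.1210 = +7.5708 (running +25.5533)
  i=4: -3.2003·-4.6448 − -1.1011·-2.5790 = +12.0249 (running +37.5783)
  i=5: -1.1011·-4.6536 − 0.7685·-4.6448 = +8.6939 (running +46.2722)
  i=6: 0.7685·-2.8246 − 2.1785·-4.6536 = +7.9673 (running +54.2394)
  i=7: 2.1785·-0.3537 − 3.1013·-2.8246 = +7.9892 (running +62.2286)
  i=8: 3.1013·3.1458 − 2.6458·-0.3537 = +10.6918 (running +72.9204)
Area = |Σ|/2 = |72.9204|/2 = 36.4602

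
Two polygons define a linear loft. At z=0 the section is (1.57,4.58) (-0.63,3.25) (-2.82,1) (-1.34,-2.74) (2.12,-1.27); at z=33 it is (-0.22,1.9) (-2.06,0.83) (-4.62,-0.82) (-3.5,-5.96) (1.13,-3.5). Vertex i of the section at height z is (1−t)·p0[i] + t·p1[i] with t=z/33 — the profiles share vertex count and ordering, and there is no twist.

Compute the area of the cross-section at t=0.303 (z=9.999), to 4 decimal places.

Area at t=0.303: 23.7427

Cross-section at t=0.303: each vertex is (1-t)·p0[i] + t·p1[i].
  v1: (1-0.303)·(1.57,4.58) + 0.303·(-0.22,1.9) = (1.0276,3.7680)
  v2: (1-0.303)·(-0.63,3.25) + 0.303·(-2.06,0.83) = (-1.0633,2.5167)
  v3: (1-0.303)·(-2.82,1) + 0.303·(-4.62,-0.82) = (-3.3654,0.4485)
  v4: (1-0.303)·(-1.34,-2.74) + 0.303·(-3.5,-5.96) = (-1.9945,-3.7157)
  v5: (1-0.303)·(2.12,-1.27) + 0.303·(1.13,-3.5) = (1.8200,-1.9457)
Shoelace sum Σ(x_i·y_{i+1} − x_{i+1}·y_i):
  i=1: 1.0276·2.5167 − -1.0633·3.7680 = +6.5927 (running +6.5927)
  i=2: -1.0633·0.4485 − -3.3654·2.5167 = +7.9929 (running +14.5856)
  i=3: -3.3654·-3.7157 − -1.9945·0.4485 = +13.3993 (running +27.9849)
  i=4: -1.9945·-1.9457 − 1.8200·-3.7157 = +10.6433 (running +38.6282)
  i=5: 1.8200·3.7680 − 1.0276·-1.9457 = +8.8572 (running +47.4854)
Area = |Σ|/2 = |47.4854|/2 = 23.7427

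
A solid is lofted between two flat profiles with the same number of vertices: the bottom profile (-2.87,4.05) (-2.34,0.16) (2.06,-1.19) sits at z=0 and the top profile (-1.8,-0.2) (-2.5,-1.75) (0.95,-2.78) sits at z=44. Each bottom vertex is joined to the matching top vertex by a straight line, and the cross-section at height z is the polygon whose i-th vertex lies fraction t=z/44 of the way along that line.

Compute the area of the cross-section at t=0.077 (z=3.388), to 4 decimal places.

Cross-section at t=0.077: each vertex is (1-t)·p0[i] + t·p1[i].
  v1: (1-0.077)·(-2.87,4.05) + 0.077·(-1.8,-0.2) = (-2.7876,3.7228)
  v2: (1-0.077)·(-2.34,0.16) + 0.077·(-2.5,-1.75) = (-2.3523,0.0129)
  v3: (1-0.077)·(2.06,-1.19) + 0.077·(0.95,-2.78) = (1.9745,-1.3124)
Shoelace sum Σ(x_i·y_{i+1} − x_{i+1}·y_i):
  i=1: -2.7876·0.0129 − -2.3523·3.7228 = +8.7211 (running +8.7211)
  i=2: -2.3523·-1.3124 − 1.9745·0.0129 = +3.0617 (running +11.7828)
  i=3: 1.9745·3.7228 − -2.7876·-1.3124 = +3.6921 (running +15.4749)
Area = |Σ|/2 = |15.4749|/2 = 7.7375

Area at t=0.077: 7.7375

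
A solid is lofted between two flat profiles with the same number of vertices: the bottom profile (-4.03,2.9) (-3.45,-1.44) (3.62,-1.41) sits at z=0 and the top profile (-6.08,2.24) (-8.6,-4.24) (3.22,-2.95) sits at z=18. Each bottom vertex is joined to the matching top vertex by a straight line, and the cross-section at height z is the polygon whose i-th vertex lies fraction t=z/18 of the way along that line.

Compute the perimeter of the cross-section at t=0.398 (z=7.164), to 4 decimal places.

Cross-section at t=0.398: each vertex is (1-t)·p0[i] + t·p1[i].
  v1: (1-0.398)·(-4.03,2.9) + 0.398·(-6.08,2.24) = (-4.8459,2.6373)
  v2: (1-0.398)·(-3.45,-1.44) + 0.398·(-8.6,-4.24) = (-5.4997,-2.5544)
  v3: (1-0.398)·(3.62,-1.41) + 0.398·(3.22,-2.95) = (3.4608,-2.0229)
Perimeter = Σ |v_{i+1} − v_i|:
  edge 1→2: √(-0.6538² + -5.1917²) = 5.2327 (running 5.2327)
  edge 2→3: √(8.9605² + 0.5315²) = 8.9762 (running 14.2090)
  edge 3→1: √(-8.3067² + 4.6602²) = 9.5247 (running 23.7336)
Perimeter = 23.7336

Perimeter at t=0.398: 23.7336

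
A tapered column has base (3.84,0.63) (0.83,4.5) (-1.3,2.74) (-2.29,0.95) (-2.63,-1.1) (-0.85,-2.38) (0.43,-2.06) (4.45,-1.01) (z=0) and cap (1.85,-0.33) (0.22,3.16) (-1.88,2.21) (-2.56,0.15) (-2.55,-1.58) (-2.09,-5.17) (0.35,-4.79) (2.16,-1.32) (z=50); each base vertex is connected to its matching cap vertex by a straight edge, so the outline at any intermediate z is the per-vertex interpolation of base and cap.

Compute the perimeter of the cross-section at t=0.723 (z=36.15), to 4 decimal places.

Cross-section at t=0.723: each vertex is (1-t)·p0[i] + t·p1[i].
  v1: (1-0.723)·(3.84,0.63) + 0.723·(1.85,-0.33) = (2.4012,-0.0641)
  v2: (1-0.723)·(0.83,4.5) + 0.723·(0.22,3.16) = (0.3890,3.5312)
  v3: (1-0.723)·(-1.3,2.74) + 0.723·(-1.88,2.21) = (-1.7193,2.3568)
  v4: (1-0.723)·(-2.29,0.95) + 0.723·(-2.56,0.15) = (-2.4852,0.3716)
  v5: (1-0.723)·(-2.63,-1.1) + 0.723·(-2.55,-1.58) = (-2.5722,-1.4470)
  v6: (1-0.723)·(-0.85,-2.38) + 0.723·(-2.09,-5.17) = (-1.7465,-4.3972)
  v7: (1-0.723)·(0.43,-2.06) + 0.723·(0.35,-4.79) = (0.3722,-4.0338)
  v8: (1-0.723)·(4.45,-1.01) + 0.723·(2.16,-1.32) = (2.7943,-1.2341)
Perimeter = Σ |v_{i+1} − v_i|:
  edge 1→2: √(-2.0123² + 3.5953²) = 4.1201 (running 4.1201)
  edge 2→3: √(-2.1083² + -1.1744²) = 2.4133 (running 6.5334)
  edge 3→4: √(-0.7659² + -1.9852²) = 2.1278 (running 8.6612)
  edge 4→5: √(-0.0869² + -1.8186²) = 1.8207 (running 10.4819)
  edge 5→6: √(0.8256² + -2.9501²) = 3.0635 (running 13.5454)
  edge 6→7: √(2.1187² + 0.3634²) = 2.1496 (running 15.6950)
  edge 7→8: √(2.4222² + 2.7997²) = 3.7020 (running 19.3971)
  edge 8→1: √(-0.3931² + 1.1701²) = 1.2343 (running 20.6314)
Perimeter = 20.6314

Perimeter at t=0.723: 20.6314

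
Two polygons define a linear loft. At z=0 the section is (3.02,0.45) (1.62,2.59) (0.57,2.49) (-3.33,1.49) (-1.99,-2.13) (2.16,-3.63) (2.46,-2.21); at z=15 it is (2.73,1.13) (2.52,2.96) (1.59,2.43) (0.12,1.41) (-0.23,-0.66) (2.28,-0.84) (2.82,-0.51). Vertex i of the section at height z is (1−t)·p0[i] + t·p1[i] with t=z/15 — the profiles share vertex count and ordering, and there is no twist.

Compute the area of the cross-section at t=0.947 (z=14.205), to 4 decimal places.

Area at t=0.947: 8.9035

Cross-section at t=0.947: each vertex is (1-t)·p0[i] + t·p1[i].
  v1: (1-0.947)·(3.02,0.45) + 0.947·(2.73,1.13) = (2.7454,1.0940)
  v2: (1-0.947)·(1.62,2.59) + 0.947·(2.52,2.96) = (2.4723,2.9404)
  v3: (1-0.947)·(0.57,2.49) + 0.947·(1.59,2.43) = (1.5359,2.4332)
  v4: (1-0.947)·(-3.33,1.49) + 0.947·(0.12,1.41) = (-0.0629,1.4142)
  v5: (1-0.947)·(-1.99,-2.13) + 0.947·(-0.23,-0.66) = (-0.3233,-0.7379)
  v6: (1-0.947)·(2.16,-3.63) + 0.947·(2.28,-0.84) = (2.2736,-0.9879)
  v7: (1-0.947)·(2.46,-2.21) + 0.947·(2.82,-0.51) = (2.8009,-0.6001)
Shoelace sum Σ(x_i·y_{i+1} − x_{i+1}·y_i):
  i=1: 2.7454·2.9404 − 2.4723·1.0940 = +5.3679 (running +5.3679)
  i=2: 2.4723·2.4332 − 1.5359·2.9404 = +1.4993 (running +6.8671)
  i=3: 1.5359·1.4142 − -0.0629·2.4332 = +2.3251 (running +9.1923)
  i=4: -0.0629·-0.7379 − -0.3233·1.4142 = +0.5036 (running +9.6958)
  i=5: -0.3233·-0.9879 − 2.2736·-0.7379 = +1.9971 (running +11.6929)
  i=6: 2.2736·-0.6001 − 2.8009·-0.9879 = +1.4025 (running +13.0955)
  i=7: 2.8009·1.0940 − 2.7454·-0.6001 = +4.7116 (running +17.8071)
Area = |Σ|/2 = |17.8071|/2 = 8.9035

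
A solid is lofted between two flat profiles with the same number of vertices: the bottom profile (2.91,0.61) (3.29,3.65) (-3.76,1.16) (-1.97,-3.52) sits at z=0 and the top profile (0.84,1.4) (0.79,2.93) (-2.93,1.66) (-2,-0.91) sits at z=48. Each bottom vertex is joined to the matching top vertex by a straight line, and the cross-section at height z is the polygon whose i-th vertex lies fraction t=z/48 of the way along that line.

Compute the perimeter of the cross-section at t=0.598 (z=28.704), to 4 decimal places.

Perimeter at t=0.598: 15.9043

Cross-section at t=0.598: each vertex is (1-t)·p0[i] + t·p1[i].
  v1: (1-0.598)·(2.91,0.61) + 0.598·(0.84,1.4) = (1.6721,1.0824)
  v2: (1-0.598)·(3.29,3.65) + 0.598·(0.79,2.93) = (1.7950,3.2194)
  v3: (1-0.598)·(-3.76,1.16) + 0.598·(-2.93,1.66) = (-3.2637,1.4590)
  v4: (1-0.598)·(-1.97,-3.52) + 0.598·(-2,-0.91) = (-1.9879,-1.9592)
Perimeter = Σ |v_{i+1} − v_i|:
  edge 1→2: √(0.1229² + 2.1370²) = 2.1405 (running 2.1405)
  edge 2→3: √(-5.0587² + -1.7604²) = 5.3562 (running 7.4968)
  edge 3→4: √(1.2757² + -3.4182²) = 3.6485 (running 11.1453)
  edge 4→1: √(3.6601² + 3.0416²) = 4.7590 (running 15.9043)
Perimeter = 15.9043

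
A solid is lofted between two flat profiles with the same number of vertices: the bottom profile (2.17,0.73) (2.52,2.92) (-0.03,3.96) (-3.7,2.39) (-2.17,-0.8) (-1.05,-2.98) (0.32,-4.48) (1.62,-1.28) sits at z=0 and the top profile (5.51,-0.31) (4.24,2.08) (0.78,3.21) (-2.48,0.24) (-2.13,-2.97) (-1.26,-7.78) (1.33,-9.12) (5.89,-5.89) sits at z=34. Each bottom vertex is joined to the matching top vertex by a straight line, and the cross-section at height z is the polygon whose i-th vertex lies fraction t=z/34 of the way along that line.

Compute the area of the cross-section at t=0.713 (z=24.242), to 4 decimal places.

Area at t=0.713: 60.0094

Cross-section at t=0.713: each vertex is (1-t)·p0[i] + t·p1[i].
  v1: (1-0.713)·(2.17,0.73) + 0.713·(5.51,-0.31) = (4.5514,-0.0115)
  v2: (1-0.713)·(2.52,2.92) + 0.713·(4.24,2.08) = (3.7464,2.3211)
  v3: (1-0.713)·(-0.03,3.96) + 0.713·(0.78,3.21) = (0.5475,3.4253)
  v4: (1-0.713)·(-3.7,2.39) + 0.713·(-2.48,0.24) = (-2.8301,0.8571)
  v5: (1-0.713)·(-2.17,-0.8) + 0.713·(-2.13,-2.97) = (-2.1415,-2.3472)
  v6: (1-0.713)·(-1.05,-2.98) + 0.713·(-1.26,-7.78) = (-1.1997,-6.4024)
  v7: (1-0.713)·(0.32,-4.48) + 0.713·(1.33,-9.12) = (1.0401,-7.7883)
  v8: (1-0.713)·(1.62,-1.28) + 0.713·(5.89,-5.89) = (4.6645,-4.5669)
Shoelace sum Σ(x_i·y_{i+1} − x_{i+1}·y_i):
  i=1: 4.5514·2.3211 − 3.7464·-0.0115 = +10.6074 (running +10.6074)
  i=2: 3.7464·3.4253 − 0.5475·2.3211 = +11.5614 (running +22.1687)
  i=3: 0.5475·0.8571 − -2.8301·3.4253 = +10.1632 (running +32.3319)
  i=4: -2.8301·-2.3472 − -2.1415·0.8571 = +8.4783 (running +40.8102)
  i=5: -2.1415·-6.4024 − -1.1997·-2.3472 = +10.8946 (running +51.7048)
  i=6: -1.1997·-7.7883 − 1.0401·-6.4024 = +16.0032 (running +67.7080)
  i=7: 1.0401·-4.5669 − 4.6645·-7.7883 = +31.5785 (running +99.2865)
  i=8: 4.6645·-0.0115 − 4.5514·-4.5669 = +20.7323 (running +120.0188)
Area = |Σ|/2 = |120.0188|/2 = 60.0094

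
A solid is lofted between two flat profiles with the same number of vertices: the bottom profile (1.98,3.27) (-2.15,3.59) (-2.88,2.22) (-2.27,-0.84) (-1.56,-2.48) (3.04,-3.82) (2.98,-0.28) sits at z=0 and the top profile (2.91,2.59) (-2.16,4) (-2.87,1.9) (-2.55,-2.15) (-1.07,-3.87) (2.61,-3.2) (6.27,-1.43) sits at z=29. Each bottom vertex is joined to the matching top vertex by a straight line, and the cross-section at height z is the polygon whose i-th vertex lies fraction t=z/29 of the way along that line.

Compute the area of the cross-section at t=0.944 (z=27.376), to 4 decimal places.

Area at t=0.944: 45.9966

Cross-section at t=0.944: each vertex is (1-t)·p0[i] + t·p1[i].
  v1: (1-0.944)·(1.98,3.27) + 0.944·(2.91,2.59) = (2.8579,2.6281)
  v2: (1-0.944)·(-2.15,3.59) + 0.944·(-2.16,4) = (-2.1594,3.9770)
  v3: (1-0.944)·(-2.88,2.22) + 0.944·(-2.87,1.9) = (-2.8706,1.9179)
  v4: (1-0.944)·(-2.27,-0.84) + 0.944·(-2.55,-2.15) = (-2.5343,-2.0766)
  v5: (1-0.944)·(-1.56,-2.48) + 0.944·(-1.07,-3.87) = (-1.0974,-3.7922)
  v6: (1-0.944)·(3.04,-3.82) + 0.944·(2.61,-3.2) = (2.6341,-3.2347)
  v7: (1-0.944)·(2.98,-0.28) + 0.944·(6.27,-1.43) = (6.0858,-1.3656)
Shoelace sum Σ(x_i·y_{i+1} − x_{i+1}·y_i):
  i=1: 2.8579·3.9770 − -2.1594·2.6281 = +17.0412 (running +17.0412)
  i=2: -2.1594·1.9179 − -2.8706·3.9770 = +7.2747 (running +24.3159)
  i=3: -2.8706·-2.0766 − -2.5343·1.9179 = +10.8217 (running +35.1377)
  i=4: -2.5343·-3.7922 − -1.0974·-2.0766 = +7.3316 (running +42.4692)
  i=5: -1.0974·-3.2347 − 2.6341·-3.7922 = +13.5388 (running +56.0080)
  i=6: 2.6341·-1.3656 − 6.0858·-3.2347 = +16.0886 (running +72.0966)
  i=7: 6.0858·2.6281 − 2.8579·-1.3656 = +19.8966 (running +91.9933)
Area = |Σ|/2 = |91.9933|/2 = 45.9966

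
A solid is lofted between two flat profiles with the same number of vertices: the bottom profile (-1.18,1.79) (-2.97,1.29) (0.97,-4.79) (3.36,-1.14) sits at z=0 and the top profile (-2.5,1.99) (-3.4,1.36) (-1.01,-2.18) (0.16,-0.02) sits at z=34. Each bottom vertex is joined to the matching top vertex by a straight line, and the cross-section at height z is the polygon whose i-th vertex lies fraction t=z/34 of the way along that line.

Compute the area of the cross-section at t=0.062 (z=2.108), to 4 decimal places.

Area at t=0.062: 17.3067

Cross-section at t=0.062: each vertex is (1-t)·p0[i] + t·p1[i].
  v1: (1-0.062)·(-1.18,1.79) + 0.062·(-2.5,1.99) = (-1.2618,1.8024)
  v2: (1-0.062)·(-2.97,1.29) + 0.062·(-3.4,1.36) = (-2.9967,1.2943)
  v3: (1-0.062)·(0.97,-4.79) + 0.062·(-1.01,-2.18) = (0.8472,-4.6282)
  v4: (1-0.062)·(3.36,-1.14) + 0.062·(0.16,-0.02) = (3.1616,-1.0706)
Shoelace sum Σ(x_i·y_{i+1} − x_{i+1}·y_i):
  i=1: -1.2618·1.2943 − -2.9967·1.8024 = +3.7679 (running +3.7679)
  i=2: -2.9967·-4.6282 − 0.8472·1.2943 = +12.7725 (running +16.5404)
  i=3: 0.8472·-1.0706 − 3.1616·-4.6282 = +13.7254 (running +30.2658)
  i=4: 3.1616·1.8024 − -1.2618·-1.0706 = +4.3476 (running +34.6134)
Area = |Σ|/2 = |34.6134|/2 = 17.3067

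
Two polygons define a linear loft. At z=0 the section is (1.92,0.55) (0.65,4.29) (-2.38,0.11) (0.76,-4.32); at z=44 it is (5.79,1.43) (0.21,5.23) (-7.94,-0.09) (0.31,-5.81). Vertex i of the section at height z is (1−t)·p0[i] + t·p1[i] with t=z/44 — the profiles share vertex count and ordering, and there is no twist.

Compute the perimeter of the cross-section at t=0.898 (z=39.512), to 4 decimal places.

Cross-section at t=0.898: each vertex is (1-t)·p0[i] + t·p1[i].
  v1: (1-0.898)·(1.92,0.55) + 0.898·(5.79,1.43) = (5.3953,1.3402)
  v2: (1-0.898)·(0.65,4.29) + 0.898·(0.21,5.23) = (0.2549,5.1341)
  v3: (1-0.898)·(-2.38,0.11) + 0.898·(-7.94,-0.09) = (-7.3729,-0.0696)
  v4: (1-0.898)·(0.76,-4.32) + 0.898·(0.31,-5.81) = (0.3559,-5.6580)
Perimeter = Σ |v_{i+1} − v_i|:
  edge 1→2: √(-5.1404² + 3.7939²) = 6.3888 (running 6.3888)
  edge 2→3: √(-7.6278² + -5.2037²) = 9.2337 (running 15.6225)
  edge 3→4: √(7.7288² + -5.5884²) = 9.5375 (running 25.1601)
  edge 4→1: √(5.0394² + 6.9983²) = 8.6239 (running 33.7839)
Perimeter = 33.7839

Perimeter at t=0.898: 33.7839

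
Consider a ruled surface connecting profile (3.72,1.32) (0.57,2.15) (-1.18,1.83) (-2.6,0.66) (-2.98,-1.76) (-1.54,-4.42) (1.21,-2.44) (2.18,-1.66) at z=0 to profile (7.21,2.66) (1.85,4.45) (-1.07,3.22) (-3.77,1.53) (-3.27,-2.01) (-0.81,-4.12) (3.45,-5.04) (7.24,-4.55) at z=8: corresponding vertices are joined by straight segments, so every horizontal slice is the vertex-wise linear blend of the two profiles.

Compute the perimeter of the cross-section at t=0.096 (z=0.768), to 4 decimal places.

Cross-section at t=0.096: each vertex is (1-t)·p0[i] + t·p1[i].
  v1: (1-0.096)·(3.72,1.32) + 0.096·(7.21,2.66) = (4.0550,1.4486)
  v2: (1-0.096)·(0.57,2.15) + 0.096·(1.85,4.45) = (0.6929,2.3708)
  v3: (1-0.096)·(-1.18,1.83) + 0.096·(-1.07,3.22) = (-1.1694,1.9634)
  v4: (1-0.096)·(-2.6,0.66) + 0.096·(-3.77,1.53) = (-2.7123,0.7435)
  v5: (1-0.096)·(-2.98,-1.76) + 0.096·(-3.27,-2.01) = (-3.0078,-1.7840)
  v6: (1-0.096)·(-1.54,-4.42) + 0.096·(-0.81,-4.12) = (-1.4699,-4.3912)
  v7: (1-0.096)·(1.21,-2.44) + 0.096·(3.45,-5.04) = (1.4250,-2.6896)
  v8: (1-0.096)·(2.18,-1.66) + 0.096·(7.24,-4.55) = (2.6658,-1.9374)
Perimeter = Σ |v_{i+1} − v_i|:
  edge 1→2: √(-3.3622² + 0.9222²) = 3.4863 (running 3.4863)
  edge 2→3: √(-1.8623² + -0.4074²) = 1.9064 (running 5.3927)
  edge 3→4: √(-1.5429² + -1.2199²) = 1.9669 (running 7.3596)
  edge 4→5: √(-0.2955² + -2.5275²) = 2.5447 (running 9.9043)
  edge 5→6: √(1.5379² + -2.6072²) = 3.0270 (running 12.9313)
  edge 6→7: √(2.8950² + 1.7016²) = 3.3580 (running 16.2893)
  edge 7→8: √(1.2407² + 0.7522²) = 1.4509 (running 17.7402)
  edge 8→1: √(1.3893² + 3.3861²) = 3.6600 (running 21.4002)
Perimeter = 21.4002

Perimeter at t=0.096: 21.4002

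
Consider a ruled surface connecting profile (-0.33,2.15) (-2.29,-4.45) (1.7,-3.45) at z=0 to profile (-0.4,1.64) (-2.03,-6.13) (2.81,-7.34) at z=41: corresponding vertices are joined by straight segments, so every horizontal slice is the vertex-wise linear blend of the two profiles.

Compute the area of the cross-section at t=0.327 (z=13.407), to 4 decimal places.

Area at t=0.327: 14.6439

Cross-section at t=0.327: each vertex is (1-t)·p0[i] + t·p1[i].
  v1: (1-0.327)·(-0.33,2.15) + 0.327·(-0.4,1.64) = (-0.3529,1.9832)
  v2: (1-0.327)·(-2.29,-4.45) + 0.327·(-2.03,-6.13) = (-2.2050,-4.9994)
  v3: (1-0.327)·(1.7,-3.45) + 0.327·(2.81,-7.34) = (2.0630,-4.7220)
Shoelace sum Σ(x_i·y_{i+1} − x_{i+1}·y_i):
  i=1: -0.3529·-4.9994 − -2.2050·1.9832 = +6.1372 (running +6.1372)
  i=2: -2.2050·-4.7220 − 2.0630·-4.9994 = +20.7255 (running +26.8627)
  i=3: 2.0630·1.9832 − -0.3529·-4.7220 = +2.4250 (running +29.2877)
Area = |Σ|/2 = |29.2877|/2 = 14.6439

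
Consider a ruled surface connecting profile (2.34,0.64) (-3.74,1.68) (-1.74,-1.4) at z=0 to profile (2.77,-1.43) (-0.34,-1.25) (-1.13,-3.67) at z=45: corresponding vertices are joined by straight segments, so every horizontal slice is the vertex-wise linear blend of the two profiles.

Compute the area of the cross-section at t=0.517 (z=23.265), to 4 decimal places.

Area at t=0.517: 6.0572

Cross-section at t=0.517: each vertex is (1-t)·p0[i] + t·p1[i].
  v1: (1-0.517)·(2.34,0.64) + 0.517·(2.77,-1.43) = (2.5623,-0.4302)
  v2: (1-0.517)·(-3.74,1.68) + 0.517·(-0.34,-1.25) = (-1.9822,0.1652)
  v3: (1-0.517)·(-1.74,-1.4) + 0.517·(-1.13,-3.67) = (-1.4246,-2.5736)
Shoelace sum Σ(x_i·y_{i+1} − x_{i+1}·y_i):
  i=1: 2.5623·0.1652 − -1.9822·-0.4302 = -0.4295 (running -0.4295)
  i=2: -1.9822·-2.5736 − -1.4246·0.1652 = +5.3367 (running +4.9073)
  i=3: -1.4246·-0.4302 − 2.5623·-2.5736 = +7.2072 (running +12.1144)
Area = |Σ|/2 = |12.1144|/2 = 6.0572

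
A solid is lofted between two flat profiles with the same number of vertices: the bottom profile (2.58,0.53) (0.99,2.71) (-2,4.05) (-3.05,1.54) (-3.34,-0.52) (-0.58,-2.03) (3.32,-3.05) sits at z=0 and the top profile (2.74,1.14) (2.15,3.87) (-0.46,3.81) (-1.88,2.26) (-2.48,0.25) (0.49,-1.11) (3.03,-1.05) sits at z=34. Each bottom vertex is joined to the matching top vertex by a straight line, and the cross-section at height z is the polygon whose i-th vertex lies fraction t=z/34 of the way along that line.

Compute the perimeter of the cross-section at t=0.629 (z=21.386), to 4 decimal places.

Perimeter at t=0.629: 18.9025

Cross-section at t=0.629: each vertex is (1-t)·p0[i] + t·p1[i].
  v1: (1-0.629)·(2.58,0.53) + 0.629·(2.74,1.14) = (2.6806,0.9137)
  v2: (1-0.629)·(0.99,2.71) + 0.629·(2.15,3.87) = (1.7196,3.4396)
  v3: (1-0.629)·(-2,4.05) + 0.629·(-0.46,3.81) = (-1.0313,3.8990)
  v4: (1-0.629)·(-3.05,1.54) + 0.629·(-1.88,2.26) = (-2.3141,1.9929)
  v5: (1-0.629)·(-3.34,-0.52) + 0.629·(-2.48,0.25) = (-2.7991,-0.0357)
  v6: (1-0.629)·(-0.58,-2.03) + 0.629·(0.49,-1.11) = (0.0930,-1.4513)
  v7: (1-0.629)·(3.32,-3.05) + 0.629·(3.03,-1.05) = (3.1376,-1.7920)
Perimeter = Σ |v_{i+1} − v_i|:
  edge 1→2: √(-0.9610² + 2.5259²) = 2.7026 (running 2.7026)
  edge 2→3: √(-2.7510² + 0.4594²) = 2.7891 (running 5.4917)
  edge 3→4: √(-1.2827² + -1.9062²) = 2.2976 (running 7.7892)
  edge 4→5: √(-0.4850² + -2.0285²) = 2.0857 (running 9.8749)
  edge 5→6: √(2.8921² + -1.4156²) = 3.2200 (running 13.0949)
  edge 6→7: √(3.0446² + -0.3407²) = 3.0636 (running 16.1585)
  edge 7→1: √(-0.4569² + 2.7057²) = 2.7440 (running 18.9025)
Perimeter = 18.9025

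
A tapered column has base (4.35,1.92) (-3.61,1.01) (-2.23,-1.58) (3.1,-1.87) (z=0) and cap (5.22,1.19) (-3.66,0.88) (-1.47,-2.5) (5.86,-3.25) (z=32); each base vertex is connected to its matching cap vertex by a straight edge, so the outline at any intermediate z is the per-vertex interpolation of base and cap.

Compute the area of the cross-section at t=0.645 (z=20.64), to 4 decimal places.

Area at t=0.645: 27.6950

Cross-section at t=0.645: each vertex is (1-t)·p0[i] + t·p1[i].
  v1: (1-0.645)·(4.35,1.92) + 0.645·(5.22,1.19) = (4.9111,1.4491)
  v2: (1-0.645)·(-3.61,1.01) + 0.645·(-3.66,0.88) = (-3.6422,0.9262)
  v3: (1-0.645)·(-2.23,-1.58) + 0.645·(-1.47,-2.5) = (-1.7398,-2.1734)
  v4: (1-0.645)·(3.1,-1.87) + 0.645·(5.86,-3.25) = (4.8802,-2.7601)
Shoelace sum Σ(x_i·y_{i+1} − x_{i+1}·y_i):
  i=1: 4.9111·0.9262 − -3.6422·1.4491 = +9.8266 (running +9.8266)
  i=2: -3.6422·-2.1734 − -1.7398·0.9262 = +9.5274 (running +19.3540)
  i=3: -1.7398·-2.7601 − 4.8802·-2.1734 = +15.4086 (running +34.7627)
  i=4: 4.8802·1.4491 − 4.9111·-2.7601 = +20.6274 (running +55.3901)
Area = |Σ|/2 = |55.3901|/2 = 27.6950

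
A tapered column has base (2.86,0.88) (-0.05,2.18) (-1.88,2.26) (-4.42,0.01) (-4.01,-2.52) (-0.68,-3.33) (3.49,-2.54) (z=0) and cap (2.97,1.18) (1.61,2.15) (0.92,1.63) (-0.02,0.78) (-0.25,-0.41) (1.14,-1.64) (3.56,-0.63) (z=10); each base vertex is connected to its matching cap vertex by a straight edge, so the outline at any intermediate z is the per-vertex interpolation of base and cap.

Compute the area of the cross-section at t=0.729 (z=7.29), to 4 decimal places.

Area at t=0.729: 14.1257

Cross-section at t=0.729: each vertex is (1-t)·p0[i] + t·p1[i].
  v1: (1-0.729)·(2.86,0.88) + 0.729·(2.97,1.18) = (2.9402,1.0987)
  v2: (1-0.729)·(-0.05,2.18) + 0.729·(1.61,2.15) = (1.1601,2.1581)
  v3: (1-0.729)·(-1.88,2.26) + 0.729·(0.92,1.63) = (0.1612,1.8007)
  v4: (1-0.729)·(-4.42,0.01) + 0.729·(-0.02,0.78) = (-1.2124,0.5713)
  v5: (1-0.729)·(-4.01,-2.52) + 0.729·(-0.25,-0.41) = (-1.2690,-0.9818)
  v6: (1-0.729)·(-0.68,-3.33) + 0.729·(1.14,-1.64) = (0.6468,-2.0980)
  v7: (1-0.729)·(3.49,-2.54) + 0.729·(3.56,-0.63) = (3.5410,-1.1476)
Shoelace sum Σ(x_i·y_{i+1} − x_{i+1}·y_i):
  i=1: 2.9402·2.1581 − 1.1601·1.0987 = +5.0707 (running +5.0707)
  i=2: 1.1601·1.8007 − 0.1612·2.1581 = +1.7412 (running +6.8119)
  i=3: 0.1612·0.5713 − -1.2124·1.8007 = +2.2753 (running +9.0872)
  i=4: -1.2124·-0.9818 − -1.2690·0.5713 = +1.9153 (running +11.0025)
  i=5: -1.2690·-2.0980 − 0.6468·-0.9818 = +3.2973 (running +14.2998)
  i=6: 0.6468·-1.1476 − 3.5410·-2.0980 = +6.6868 (running +20.9866)
  i=7: 3.5410·1.0987 − 2.9402·-1.1476 = +7.2647 (running +28.2513)
Area = |Σ|/2 = |28.2513|/2 = 14.1257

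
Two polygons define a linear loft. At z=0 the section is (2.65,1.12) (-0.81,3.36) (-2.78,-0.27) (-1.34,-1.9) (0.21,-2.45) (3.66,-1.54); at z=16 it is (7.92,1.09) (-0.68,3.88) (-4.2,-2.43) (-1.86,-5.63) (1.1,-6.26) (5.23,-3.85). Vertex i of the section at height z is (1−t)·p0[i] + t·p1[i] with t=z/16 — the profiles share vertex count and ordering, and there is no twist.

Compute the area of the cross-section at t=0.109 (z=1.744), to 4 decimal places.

Cross-section at t=0.109: each vertex is (1-t)·p0[i] + t·p1[i].
  v1: (1-0.109)·(2.65,1.12) + 0.109·(7.92,1.09) = (3.2244,1.1167)
  v2: (1-0.109)·(-0.81,3.36) + 0.109·(-0.68,3.88) = (-0.7958,3.4167)
  v3: (1-0.109)·(-2.78,-0.27) + 0.109·(-4.2,-2.43) = (-2.9348,-0.5054)
  v4: (1-0.109)·(-1.34,-1.9) + 0.109·(-1.86,-5.63) = (-1.3967,-2.3066)
  v5: (1-0.109)·(0.21,-2.45) + 0.109·(1.1,-6.26) = (0.3070,-2.8653)
  v6: (1-0.109)·(3.66,-1.54) + 0.109·(5.23,-3.85) = (3.8311,-1.7918)
Shoelace sum Σ(x_i·y_{i+1} − x_{i+1}·y_i):
  i=1: 3.2244·3.4167 − -0.7958·1.1167 = +11.9056 (running +11.9056)
  i=2: -0.7958·-0.5054 − -2.9348·3.4167 = +10.4294 (running +22.3350)
  i=3: -2.9348·-2.3066 − -1.3967·-0.5054 = +6.0633 (running +28.3984)
  i=4: -1.3967·-2.8653 − 0.3070·-2.3066 = +4.7100 (running +33.1084)
  i=5: 0.3070·-1.7918 − 3.8311·-2.8653 = +10.4272 (running +43.5356)
  i=6: 3.8311·1.1167 − 3.2244·-1.7918 = +10.0558 (running +53.5914)
Area = |Σ|/2 = |53.5914|/2 = 26.7957

Area at t=0.109: 26.7957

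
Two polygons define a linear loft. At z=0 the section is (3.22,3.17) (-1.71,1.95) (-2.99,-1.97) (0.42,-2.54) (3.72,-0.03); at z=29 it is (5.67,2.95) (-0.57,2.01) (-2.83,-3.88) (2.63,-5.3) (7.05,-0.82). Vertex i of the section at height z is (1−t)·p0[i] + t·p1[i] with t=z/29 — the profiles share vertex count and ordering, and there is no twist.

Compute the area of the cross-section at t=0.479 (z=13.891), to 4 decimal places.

Cross-section at t=0.479: each vertex is (1-t)·p0[i] + t·p1[i].
  v1: (1-0.479)·(3.22,3.17) + 0.479·(5.67,2.95) = (4.3935,3.0646)
  v2: (1-0.479)·(-1.71,1.95) + 0.479·(-0.57,2.01) = (-1.1639,1.9787)
  v3: (1-0.479)·(-2.99,-1.97) + 0.479·(-2.83,-3.88) = (-2.9134,-2.8849)
  v4: (1-0.479)·(0.42,-2.54) + 0.479·(2.63,-5.3) = (1.4786,-3.8620)
  v5: (1-0.479)·(3.72,-0.03) + 0.479·(7.05,-0.82) = (5.3151,-0.4084)
Shoelace sum Σ(x_i·y_{i+1} − x_{i+1}·y_i):
  i=1: 4.3935·1.9787 − -1.1639·3.0646 = +12.2607 (running +12.2607)
  i=2: -1.1639·-2.8849 − -2.9134·1.9787 = +9.1226 (running +21.3833)
  i=3: -2.9134·-3.8620 − 1.4786·-2.8849 = +15.5171 (running +36.9004)
  i=4: 1.4786·-0.4084 − 5.3151·-3.8620 = +19.9231 (running +56.8236)
  i=5: 5.3151·3.0646 − 4.3935·-0.4084 = +18.0830 (running +74.9066)
Area = |Σ|/2 = |74.9066|/2 = 37.4533

Area at t=0.479: 37.4533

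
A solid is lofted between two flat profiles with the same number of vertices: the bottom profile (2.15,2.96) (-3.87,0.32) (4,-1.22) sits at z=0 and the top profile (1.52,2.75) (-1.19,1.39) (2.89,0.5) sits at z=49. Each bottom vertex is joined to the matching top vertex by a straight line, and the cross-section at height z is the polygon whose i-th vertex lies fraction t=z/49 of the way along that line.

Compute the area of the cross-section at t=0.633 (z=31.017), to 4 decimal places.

Area at t=0.633: 7.2199

Cross-section at t=0.633: each vertex is (1-t)·p0[i] + t·p1[i].
  v1: (1-0.633)·(2.15,2.96) + 0.633·(1.52,2.75) = (1.7512,2.8271)
  v2: (1-0.633)·(-3.87,0.32) + 0.633·(-1.19,1.39) = (-2.1736,0.9973)
  v3: (1-0.633)·(4,-1.22) + 0.633·(2.89,0.5) = (3.2974,-0.1312)
Shoelace sum Σ(x_i·y_{i+1} − x_{i+1}·y_i):
  i=1: 1.7512·0.9973 − -2.1736·2.8271 = +7.8913 (running +7.8913)
  i=2: -2.1736·-0.1312 − 3.2974·0.9973 = -3.0032 (running +4.8881)
  i=3: 3.2974·2.8271 − 1.7512·-0.1312 = +9.5517 (running +14.4398)
Area = |Σ|/2 = |14.4398|/2 = 7.2199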